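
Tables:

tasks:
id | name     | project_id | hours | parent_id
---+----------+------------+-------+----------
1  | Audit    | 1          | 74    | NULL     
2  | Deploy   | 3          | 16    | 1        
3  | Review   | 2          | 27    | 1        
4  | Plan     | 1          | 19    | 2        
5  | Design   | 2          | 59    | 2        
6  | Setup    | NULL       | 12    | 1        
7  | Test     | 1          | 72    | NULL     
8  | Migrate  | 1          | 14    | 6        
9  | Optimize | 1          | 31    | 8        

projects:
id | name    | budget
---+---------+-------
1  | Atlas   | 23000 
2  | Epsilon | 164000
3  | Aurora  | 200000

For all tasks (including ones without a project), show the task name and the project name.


LEFT JOIN keeps every row from tasks (the left table); where project_id has no match in projects, the project columns become NULL. Walk through each task:
  - task 1 (Audit): project_id=1 -> matches Atlas
  - task 2 (Deploy): project_id=3 -> matches Aurora
  - task 3 (Review): project_id=2 -> matches Epsilon
  - task 4 (Plan): project_id=1 -> matches Atlas
  - task 5 (Design): project_id=2 -> matches Epsilon
  - task 6 (Setup): project_id=NULL, no match -> kept with NULL
  - task 7 (Test): project_id=1 -> matches Atlas
  - task 8 (Migrate): project_id=1 -> matches Atlas
  - task 9 (Optimize): project_id=1 -> matches Atlas
All 9 rows appear; 1 has NULL project.

SQL:
SELECT a.name, b.name AS project
FROM tasks a
LEFT JOIN projects b ON a.project_id = b.id

Result:
name     | project
---------+--------
Audit    | Atlas  
Deploy   | Aurora 
Review   | Epsilon
Plan     | Atlas  
Design   | Epsilon
Setup    | NULL   
Test     | Atlas  
Migrate  | Atlas  
Optimize | Atlas  


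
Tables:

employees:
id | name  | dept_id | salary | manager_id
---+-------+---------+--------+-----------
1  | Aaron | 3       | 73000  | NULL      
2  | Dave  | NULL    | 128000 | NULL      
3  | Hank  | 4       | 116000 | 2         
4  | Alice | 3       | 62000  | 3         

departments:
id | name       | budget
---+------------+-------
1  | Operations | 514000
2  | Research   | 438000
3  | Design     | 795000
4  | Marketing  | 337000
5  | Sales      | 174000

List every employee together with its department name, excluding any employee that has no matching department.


INNER JOIN keeps only employees rows whose dept_id matches an id in departments. Walk through each employee:
  - employee 1 (Aaron): dept_id=3 -> matches Design
  - employee 2 (Dave): dept_id=NULL, no match -> dropped
  - employee 3 (Hank): dept_id=4 -> matches Marketing
  - employee 4 (Alice): dept_id=3 -> matches Design
So 1 of 4 rows is dropped.

SQL:
SELECT a.name, b.name AS department
FROM employees a
INNER JOIN departments b ON a.dept_id = b.id

Result:
name  | department
------+-----------
Aaron | Design    
Hank  | Marketing 
Alice | Design    


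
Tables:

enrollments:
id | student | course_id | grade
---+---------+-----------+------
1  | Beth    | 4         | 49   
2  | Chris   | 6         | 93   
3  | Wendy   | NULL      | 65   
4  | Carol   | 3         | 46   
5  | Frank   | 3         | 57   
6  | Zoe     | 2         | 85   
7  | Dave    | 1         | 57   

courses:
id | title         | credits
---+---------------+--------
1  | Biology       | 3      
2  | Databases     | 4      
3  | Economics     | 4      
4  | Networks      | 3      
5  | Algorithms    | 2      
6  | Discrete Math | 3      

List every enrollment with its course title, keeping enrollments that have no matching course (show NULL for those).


LEFT JOIN keeps every row from enrollments (the left table); where course_id has no match in courses, the course columns become NULL. Walk through each enrollment:
  - enrollment 1 (Beth): course_id=4 -> matches Networks
  - enrollment 2 (Chris): course_id=6 -> matches Discrete Math
  - enrollment 3 (Wendy): course_id=NULL, no match -> kept with NULL
  - enrollment 4 (Carol): course_id=3 -> matches Economics
  - enrollment 5 (Frank): course_id=3 -> matches Economics
  - enrollment 6 (Zoe): course_id=2 -> matches Databases
  - enrollment 7 (Dave): course_id=1 -> matches Biology
All 7 rows appear; 1 has NULL course.

SQL:
SELECT a.student, b.title AS course
FROM enrollments a
LEFT JOIN courses b ON a.course_id = b.id

Result:
student | course       
--------+--------------
Beth    | Networks     
Chris   | Discrete Math
Wendy   | NULL         
Carol   | Economics    
Frank   | Economics    
Zoe     | Databases    
Dave    | Biology      


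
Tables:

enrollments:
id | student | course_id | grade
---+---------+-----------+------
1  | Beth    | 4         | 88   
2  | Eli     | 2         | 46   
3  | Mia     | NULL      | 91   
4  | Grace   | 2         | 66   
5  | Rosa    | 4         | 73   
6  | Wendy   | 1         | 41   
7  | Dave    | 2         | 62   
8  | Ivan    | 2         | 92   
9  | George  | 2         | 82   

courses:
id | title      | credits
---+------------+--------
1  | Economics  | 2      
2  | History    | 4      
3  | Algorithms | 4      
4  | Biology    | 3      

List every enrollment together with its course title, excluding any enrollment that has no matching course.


INNER JOIN keeps only enrollments rows whose course_id matches an id in courses. Walk through each enrollment:
  - enrollment 1 (Beth): course_id=4 -> matches Biology
  - enrollment 2 (Eli): course_id=2 -> matches History
  - enrollment 3 (Mia): course_id=NULL, no match -> dropped
  - enrollment 4 (Grace): course_id=2 -> matches History
  - enrollment 5 (Rosa): course_id=4 -> matches Biology
  - enrollment 6 (Wendy): course_id=1 -> matches Economics
  - enrollment 7 (Dave): course_id=2 -> matches History
  - enrollment 8 (Ivan): course_id=2 -> matches History
  - enrollment 9 (George): course_id=2 -> matches History
So 1 of 9 rows is dropped.

SQL:
SELECT a.student, b.title AS course
FROM enrollments a
INNER JOIN courses b ON a.course_id = b.id

Result:
student | course   
--------+----------
Beth    | Biology  
Eli     | History  
Grace   | History  
Rosa    | Biology  
Wendy   | Economics
Dave    | History  
Ivan    | History  
George  | History  


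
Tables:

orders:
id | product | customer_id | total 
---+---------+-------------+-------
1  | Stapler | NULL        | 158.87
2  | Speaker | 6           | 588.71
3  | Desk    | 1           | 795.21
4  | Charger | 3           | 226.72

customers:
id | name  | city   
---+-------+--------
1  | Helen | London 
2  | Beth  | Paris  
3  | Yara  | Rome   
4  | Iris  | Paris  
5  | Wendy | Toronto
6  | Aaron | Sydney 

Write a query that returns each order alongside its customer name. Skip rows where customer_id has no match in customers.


INNER JOIN keeps only orders rows whose customer_id matches an id in customers. Walk through each order:
  - order 1 (Stapler): customer_id=NULL, no match -> dropped
  - order 2 (Speaker): customer_id=6 -> matches Aaron
  - order 3 (Desk): customer_id=1 -> matches Helen
  - order 4 (Charger): customer_id=3 -> matches Yara
So 1 of 4 rows is dropped.

SQL:
SELECT a.product, b.name AS customer
FROM orders a
INNER JOIN customers b ON a.customer_id = b.id

Result:
product | customer
--------+---------
Speaker | Aaron   
Desk    | Helen   
Charger | Yara    


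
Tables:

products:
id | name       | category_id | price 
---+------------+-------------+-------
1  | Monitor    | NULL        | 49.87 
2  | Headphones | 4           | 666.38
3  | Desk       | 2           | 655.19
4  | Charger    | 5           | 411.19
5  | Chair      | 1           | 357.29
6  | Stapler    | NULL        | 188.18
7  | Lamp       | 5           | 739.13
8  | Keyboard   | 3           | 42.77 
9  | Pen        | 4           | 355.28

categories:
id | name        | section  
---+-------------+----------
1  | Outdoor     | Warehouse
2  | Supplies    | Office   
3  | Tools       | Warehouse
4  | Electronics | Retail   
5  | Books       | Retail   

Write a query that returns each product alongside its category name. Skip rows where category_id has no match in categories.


INNER JOIN keeps only products rows whose category_id matches an id in categories. Walk through each product:
  - product 1 (Monitor): category_id=NULL, no match -> dropped
  - product 2 (Headphones): category_id=4 -> matches Electronics
  - product 3 (Desk): category_id=2 -> matches Supplies
  - product 4 (Charger): category_id=5 -> matches Books
  - product 5 (Chair): category_id=1 -> matches Outdoor
  - product 6 (Stapler): category_id=NULL, no match -> dropped
  - product 7 (Lamp): category_id=5 -> matches Books
  - product 8 (Keyboard): category_id=3 -> matches Tools
  - product 9 (Pen): category_id=4 -> matches Electronics
So 2 of 9 rows are dropped.

SQL:
SELECT a.name, b.name AS category
FROM products a
INNER JOIN categories b ON a.category_id = b.id

Result:
name       | category   
-----------+------------
Headphones | Electronics
Desk       | Supplies   
Charger    | Books      
Chair      | Outdoor    
Lamp       | Books      
Keyboard   | Tools      
Pen        | Electronics


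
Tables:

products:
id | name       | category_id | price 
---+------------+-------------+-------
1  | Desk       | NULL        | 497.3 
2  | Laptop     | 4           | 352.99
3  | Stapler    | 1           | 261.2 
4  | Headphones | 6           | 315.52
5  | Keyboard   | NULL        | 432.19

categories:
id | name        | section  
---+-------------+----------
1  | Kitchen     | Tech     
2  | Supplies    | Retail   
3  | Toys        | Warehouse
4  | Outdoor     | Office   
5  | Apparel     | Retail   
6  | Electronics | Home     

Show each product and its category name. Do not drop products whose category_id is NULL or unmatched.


LEFT JOIN keeps every row from products (the left table); where category_id has no match in categories, the category columns become NULL. Walk through each product:
  - product 1 (Desk): category_id=NULL, no match -> kept with NULL
  - product 2 (Laptop): category_id=4 -> matches Outdoor
  - product 3 (Stapler): category_id=1 -> matches Kitchen
  - product 4 (Headphones): category_id=6 -> matches Electronics
  - product 5 (Keyboard): category_id=NULL, no match -> kept with NULL
All 5 rows appear; 2 have NULL category.

SQL:
SELECT a.name, b.name AS category
FROM products a
LEFT JOIN categories b ON a.category_id = b.id

Result:
name       | category   
-----------+------------
Desk       | NULL       
Laptop     | Outdoor    
Stapler    | Kitchen    
Headphones | Electronics
Keyboard   | NULL       


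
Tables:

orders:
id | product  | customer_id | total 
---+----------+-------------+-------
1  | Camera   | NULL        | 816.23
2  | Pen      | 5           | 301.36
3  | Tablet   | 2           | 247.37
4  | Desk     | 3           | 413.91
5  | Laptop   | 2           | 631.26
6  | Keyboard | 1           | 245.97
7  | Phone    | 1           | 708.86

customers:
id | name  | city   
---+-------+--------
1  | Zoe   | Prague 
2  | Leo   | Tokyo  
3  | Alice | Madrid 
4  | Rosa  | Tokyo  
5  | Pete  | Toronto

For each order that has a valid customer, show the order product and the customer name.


INNER JOIN keeps only orders rows whose customer_id matches an id in customers. Walk through each order:
  - order 1 (Camera): customer_id=NULL, no match -> dropped
  - order 2 (Pen): customer_id=5 -> matches Pete
  - order 3 (Tablet): customer_id=2 -> matches Leo
  - order 4 (Desk): customer_id=3 -> matches Alice
  - order 5 (Laptop): customer_id=2 -> matches Leo
  - order 6 (Keyboard): customer_id=1 -> matches Zoe
  - order 7 (Phone): customer_id=1 -> matches Zoe
So 1 of 7 rows is dropped.

SQL:
SELECT a.product, b.name AS customer
FROM orders a
INNER JOIN customers b ON a.customer_id = b.id

Result:
product  | customer
---------+---------
Pen      | Pete    
Tablet   | Leo     
Desk     | Alice   
Laptop   | Leo     
Keyboard | Zoe     
Phone    | Zoe     


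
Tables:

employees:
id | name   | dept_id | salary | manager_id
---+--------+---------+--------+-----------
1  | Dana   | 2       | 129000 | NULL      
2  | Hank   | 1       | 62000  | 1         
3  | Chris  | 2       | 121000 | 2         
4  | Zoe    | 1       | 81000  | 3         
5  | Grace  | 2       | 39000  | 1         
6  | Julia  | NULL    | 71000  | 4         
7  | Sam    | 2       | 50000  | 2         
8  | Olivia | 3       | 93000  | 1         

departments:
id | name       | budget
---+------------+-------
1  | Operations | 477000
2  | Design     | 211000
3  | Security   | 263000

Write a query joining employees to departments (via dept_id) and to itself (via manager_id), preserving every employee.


Two LEFT JOINs from the same base table employees: one to departments via dept_id, one to employees itself via manager_id. Both are LEFT so every employee is preserved.
Match against departments:
  - employee 1 (Dana): dept_id=2 -> matches Design
  - employee 2 (Hank): dept_id=1 -> matches Operations
  - employee 3 (Chris): dept_id=2 -> matches Design
  - employee 4 (Zoe): dept_id=1 -> matches Operations
  - employee 5 (Grace): dept_id=2 -> matches Design
  - employee 6 (Julia): dept_id=NULL, no match -> kept with NULL
  - employee 7 (Sam): dept_id=2 -> matches Design
  - employee 8 (Olivia): dept_id=3 -> matches Security
Match against employees (self):
  - employee 1 (Dana): manager_id=NULL -> NULL
  - employee 2 (Hank): manager_id=1 -> Dana
  - employee 3 (Chris): manager_id=2 -> Hank
  - employee 4 (Zoe): manager_id=3 -> Chris
  - employee 5 (Grace): manager_id=1 -> Dana
  - employee 6 (Julia): manager_id=4 -> Zoe
  - employee 7 (Sam): manager_id=2 -> Hank
  - employee 8 (Olivia): manager_id=1 -> Dana

SQL:
SELECT a.name, b.name AS department, c.name AS manager
FROM employees a
LEFT JOIN departments b ON a.dept_id = b.id
LEFT JOIN employees c ON a.manager_id = c.id

Result:
name   | department | manager
-------+------------+--------
Dana   | Design     | NULL   
Hank   | Operations | Dana   
Chris  | Design     | Hank   
Zoe    | Operations | Chris  
Grace  | Design     | Dana   
Julia  | NULL       | Zoe    
Sam    | Design     | Hank   
Olivia | Security   | Dana   


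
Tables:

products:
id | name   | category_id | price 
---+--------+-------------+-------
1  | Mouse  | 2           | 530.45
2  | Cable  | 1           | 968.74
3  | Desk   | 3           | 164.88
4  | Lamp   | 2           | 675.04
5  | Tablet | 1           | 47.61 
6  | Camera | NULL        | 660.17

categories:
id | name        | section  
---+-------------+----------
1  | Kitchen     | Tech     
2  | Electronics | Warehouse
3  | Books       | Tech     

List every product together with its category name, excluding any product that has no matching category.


INNER JOIN keeps only products rows whose category_id matches an id in categories. Walk through each product:
  - product 1 (Mouse): category_id=2 -> matches Electronics
  - product 2 (Cable): category_id=1 -> matches Kitchen
  - product 3 (Desk): category_id=3 -> matches Books
  - product 4 (Lamp): category_id=2 -> matches Electronics
  - product 5 (Tablet): category_id=1 -> matches Kitchen
  - product 6 (Camera): category_id=NULL, no match -> dropped
So 1 of 6 rows is dropped.

SQL:
SELECT a.name, b.name AS category
FROM products a
INNER JOIN categories b ON a.category_id = b.id

Result:
name   | category   
-------+------------
Mouse  | Electronics
Cable  | Kitchen    
Desk   | Books      
Lamp   | Electronics
Tablet | Kitchen    


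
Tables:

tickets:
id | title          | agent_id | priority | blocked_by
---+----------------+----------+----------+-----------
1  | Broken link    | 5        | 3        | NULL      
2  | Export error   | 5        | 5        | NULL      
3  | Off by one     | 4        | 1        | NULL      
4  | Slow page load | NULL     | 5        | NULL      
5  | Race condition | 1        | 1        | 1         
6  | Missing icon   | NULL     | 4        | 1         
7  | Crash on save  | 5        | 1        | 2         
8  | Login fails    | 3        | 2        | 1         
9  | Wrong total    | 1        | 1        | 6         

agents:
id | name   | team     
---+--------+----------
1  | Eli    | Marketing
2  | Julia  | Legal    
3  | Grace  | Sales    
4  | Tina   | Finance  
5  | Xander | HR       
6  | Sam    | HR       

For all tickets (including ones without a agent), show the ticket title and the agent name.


LEFT JOIN keeps every row from tickets (the left table); where agent_id has no match in agents, the agent columns become NULL. Walk through each ticket:
  - ticket 1 (Broken link): agent_id=5 -> matches Xander
  - ticket 2 (Export error): agent_id=5 -> matches Xander
  - ticket 3 (Off by one): agent_id=4 -> matches Tina
  - ticket 4 (Slow page load): agent_id=NULL, no match -> kept with NULL
  - ticket 5 (Race condition): agent_id=1 -> matches Eli
  - ticket 6 (Missing icon): agent_id=NULL, no match -> kept with NULL
  - ticket 7 (Crash on save): agent_id=5 -> matches Xander
  - ticket 8 (Login fails): agent_id=3 -> matches Grace
  - ticket 9 (Wrong total): agent_id=1 -> matches Eli
All 9 rows appear; 2 have NULL agent.

SQL:
SELECT a.title, b.name AS agent
FROM tickets a
LEFT JOIN agents b ON a.agent_id = b.id

Result:
title          | agent 
---------------+-------
Broken link    | Xander
Export error   | Xander
Off by one     | Tina  
Slow page load | NULL  
Race condition | Eli   
Missing icon   | NULL  
Crash on save  | Xander
Login fails    | Grace 
Wrong total    | Eli   


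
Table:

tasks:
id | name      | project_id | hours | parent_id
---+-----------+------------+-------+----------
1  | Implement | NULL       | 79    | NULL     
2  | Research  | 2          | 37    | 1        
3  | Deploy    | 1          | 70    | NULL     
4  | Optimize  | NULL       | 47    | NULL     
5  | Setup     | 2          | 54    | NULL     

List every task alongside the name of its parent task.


This is a self-join: tasks is joined to a second copy of itself, matching each row's parent_id to another row's id. Use LEFT JOIN so rows with parent_id=NULL are kept.
  - task 1 (Implement): parent_id=NULL -> NULL
  - task 2 (Research): parent_id=1 -> Implement
  - task 3 (Deploy): parent_id=NULL -> NULL
  - task 4 (Optimize): parent_id=NULL -> NULL
  - task 5 (Setup): parent_id=NULL -> NULL

SQL:
SELECT a.name AS item, b.name AS parent
FROM tasks a
LEFT JOIN tasks b ON a.parent_id = b.id

Result:
item      | parent   
----------+----------
Implement | NULL     
Research  | Implement
Deploy    | NULL     
Optimize  | NULL     
Setup     | NULL     


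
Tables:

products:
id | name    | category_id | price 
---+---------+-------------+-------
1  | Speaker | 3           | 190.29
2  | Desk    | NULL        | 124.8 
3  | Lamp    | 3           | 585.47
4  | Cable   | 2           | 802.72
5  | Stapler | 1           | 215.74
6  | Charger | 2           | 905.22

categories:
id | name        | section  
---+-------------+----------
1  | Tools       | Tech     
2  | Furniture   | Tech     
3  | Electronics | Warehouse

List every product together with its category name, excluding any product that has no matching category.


INNER JOIN keeps only products rows whose category_id matches an id in categories. Walk through each product:
  - product 1 (Speaker): category_id=3 -> matches Electronics
  - product 2 (Desk): category_id=NULL, no match -> dropped
  - product 3 (Lamp): category_id=3 -> matches Electronics
  - product 4 (Cable): category_id=2 -> matches Furniture
  - product 5 (Stapler): category_id=1 -> matches Tools
  - product 6 (Charger): category_id=2 -> matches Furniture
So 1 of 6 rows is dropped.

SQL:
SELECT a.name, b.name AS category
FROM products a
INNER JOIN categories b ON a.category_id = b.id

Result:
name    | category   
--------+------------
Speaker | Electronics
Lamp    | Electronics
Cable   | Furniture  
Stapler | Tools      
Charger | Furniture  


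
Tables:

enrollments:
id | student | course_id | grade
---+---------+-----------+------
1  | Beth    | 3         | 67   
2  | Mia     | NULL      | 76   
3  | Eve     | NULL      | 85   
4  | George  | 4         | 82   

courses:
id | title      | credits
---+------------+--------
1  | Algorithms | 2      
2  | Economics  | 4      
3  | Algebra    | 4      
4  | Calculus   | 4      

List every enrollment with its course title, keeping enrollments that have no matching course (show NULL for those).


LEFT JOIN keeps every row from enrollments (the left table); where course_id has no match in courses, the course columns become NULL. Walk through each enrollment:
  - enrollment 1 (Beth): course_id=3 -> matches Algebra
  - enrollment 2 (Mia): course_id=NULL, no match -> kept with NULL
  - enrollment 3 (Eve): course_id=NULL, no match -> kept with NULL
  - enrollment 4 (George): course_id=4 -> matches Calculus
All 4 rows appear; 2 have NULL course.

SQL:
SELECT a.student, b.title AS course
FROM enrollments a
LEFT JOIN courses b ON a.course_id = b.id

Result:
student | course  
--------+---------
Beth    | Algebra 
Mia     | NULL    
Eve     | NULL    
George  | Calculus


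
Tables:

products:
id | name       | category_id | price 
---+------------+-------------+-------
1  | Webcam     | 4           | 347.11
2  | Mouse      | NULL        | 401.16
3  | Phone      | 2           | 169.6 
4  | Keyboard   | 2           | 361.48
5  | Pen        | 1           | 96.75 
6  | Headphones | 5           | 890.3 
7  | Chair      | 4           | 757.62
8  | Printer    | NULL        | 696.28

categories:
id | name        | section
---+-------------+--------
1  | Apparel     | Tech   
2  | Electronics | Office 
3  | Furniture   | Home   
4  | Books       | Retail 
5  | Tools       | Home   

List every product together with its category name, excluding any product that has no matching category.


INNER JOIN keeps only products rows whose category_id matches an id in categories. Walk through each product:
  - product 1 (Webcam): category_id=4 -> matches Books
  - product 2 (Mouse): category_id=NULL, no match -> dropped
  - product 3 (Phone): category_id=2 -> matches Electronics
  - product 4 (Keyboard): category_id=2 -> matches Electronics
  - product 5 (Pen): category_id=1 -> matches Apparel
  - product 6 (Headphones): category_id=5 -> matches Tools
  - product 7 (Chair): category_id=4 -> matches Books
  - product 8 (Printer): category_id=NULL, no match -> dropped
So 2 of 8 rows are dropped.

SQL:
SELECT a.name, b.name AS category
FROM products a
INNER JOIN categories b ON a.category_id = b.id

Result:
name       | category   
-----------+------------
Webcam     | Books      
Phone      | Electronics
Keyboard   | Electronics
Pen        | Apparel    
Headphones | Tools      
Chair      | Books      


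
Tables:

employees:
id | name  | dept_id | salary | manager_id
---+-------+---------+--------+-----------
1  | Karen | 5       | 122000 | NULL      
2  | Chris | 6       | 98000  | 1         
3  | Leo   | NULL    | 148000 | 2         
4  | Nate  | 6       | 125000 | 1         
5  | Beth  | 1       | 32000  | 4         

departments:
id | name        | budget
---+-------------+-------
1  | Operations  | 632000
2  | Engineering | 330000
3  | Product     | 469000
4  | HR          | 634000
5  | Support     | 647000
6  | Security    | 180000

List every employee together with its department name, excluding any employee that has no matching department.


INNER JOIN keeps only employees rows whose dept_id matches an id in departments. Walk through each employee:
  - employee 1 (Karen): dept_id=5 -> matches Support
  - employee 2 (Chris): dept_id=6 -> matches Security
  - employee 3 (Leo): dept_id=NULL, no match -> dropped
  - employee 4 (Nate): dept_id=6 -> matches Security
  - employee 5 (Beth): dept_id=1 -> matches Operations
So 1 of 5 rows is dropped.

SQL:
SELECT a.name, b.name AS department
FROM employees a
INNER JOIN departments b ON a.dept_id = b.id

Result:
name  | department
------+-----------
Karen | Support   
Chris | Security  
Nate  | Security  
Beth  | Operations


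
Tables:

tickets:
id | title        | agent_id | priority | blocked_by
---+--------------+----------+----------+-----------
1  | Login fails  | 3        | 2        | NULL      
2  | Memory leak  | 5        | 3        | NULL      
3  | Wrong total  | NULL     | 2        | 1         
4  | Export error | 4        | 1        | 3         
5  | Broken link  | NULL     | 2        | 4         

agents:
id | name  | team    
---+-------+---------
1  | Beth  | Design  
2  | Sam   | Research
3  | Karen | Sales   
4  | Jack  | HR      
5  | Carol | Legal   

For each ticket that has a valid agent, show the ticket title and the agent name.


INNER JOIN keeps only tickets rows whose agent_id matches an id in agents. Walk through each ticket:
  - ticket 1 (Login fails): agent_id=3 -> matches Karen
  - ticket 2 (Memory leak): agent_id=5 -> matches Carol
  - ticket 3 (Wrong total): agent_id=NULL, no match -> dropped
  - ticket 4 (Export error): agent_id=4 -> matches Jack
  - ticket 5 (Broken link): agent_id=NULL, no match -> dropped
So 2 of 5 rows are dropped.

SQL:
SELECT a.title, b.name AS agent
FROM tickets a
INNER JOIN agents b ON a.agent_id = b.id

Result:
title        | agent
-------------+------
Login fails  | Karen
Memory leak  | Carol
Export error | Jack 


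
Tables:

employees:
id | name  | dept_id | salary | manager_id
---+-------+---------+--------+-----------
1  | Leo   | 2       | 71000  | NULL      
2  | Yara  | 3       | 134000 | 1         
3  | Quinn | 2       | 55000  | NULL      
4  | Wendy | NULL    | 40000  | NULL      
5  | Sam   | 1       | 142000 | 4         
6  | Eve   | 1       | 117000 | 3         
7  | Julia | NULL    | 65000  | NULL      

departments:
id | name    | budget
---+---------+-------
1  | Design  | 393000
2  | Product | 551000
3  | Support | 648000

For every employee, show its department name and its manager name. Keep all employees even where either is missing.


Two LEFT JOINs from the same base table employees: one to departments via dept_id, one to employees itself via manager_id. Both are LEFT so every employee is preserved.
Match against departments:
  - employee 1 (Leo): dept_id=2 -> matches Product
  - employee 2 (Yara): dept_id=3 -> matches Support
  - employee 3 (Quinn): dept_id=2 -> matches Product
  - employee 4 (Wendy): dept_id=NULL, no match -> kept with NULL
  - employee 5 (Sam): dept_id=1 -> matches Design
  - employee 6 (Eve): dept_id=1 -> matches Design
  - employee 7 (Julia): dept_id=NULL, no match -> kept with NULL
Match against employees (self):
  - employee 1 (Leo): manager_id=NULL -> NULL
  - employee 2 (Yara): manager_id=1 -> Leo
  - employee 3 (Quinn): manager_id=NULL -> NULL
  - employee 4 (Wendy): manager_id=NULL -> NULL
  - employee 5 (Sam): manager_id=4 -> Wendy
  - employee 6 (Eve): manager_id=3 -> Quinn
  - employee 7 (Julia): manager_id=NULL -> NULL

SQL:
SELECT a.name, b.name AS department, c.name AS manager
FROM employees a
LEFT JOIN departments b ON a.dept_id = b.id
LEFT JOIN employees c ON a.manager_id = c.id

Result:
name  | department | manager
------+------------+--------
Leo   | Product    | NULL   
Yara  | Support    | Leo    
Quinn | Product    | NULL   
Wendy | NULL       | NULL   
Sam   | Design     | Wendy  
Eve   | Design     | Quinn  
Julia | NULL       | NULL   


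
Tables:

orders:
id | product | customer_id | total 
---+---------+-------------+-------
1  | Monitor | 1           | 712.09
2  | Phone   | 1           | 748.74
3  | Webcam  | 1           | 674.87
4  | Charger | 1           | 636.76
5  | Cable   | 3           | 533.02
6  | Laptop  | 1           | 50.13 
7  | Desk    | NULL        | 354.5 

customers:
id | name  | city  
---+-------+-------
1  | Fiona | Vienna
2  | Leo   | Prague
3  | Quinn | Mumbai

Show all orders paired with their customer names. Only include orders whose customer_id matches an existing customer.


INNER JOIN keeps only orders rows whose customer_id matches an id in customers. Walk through each order:
  - order 1 (Monitor): customer_id=1 -> matches Fiona
  - order 2 (Phone): customer_id=1 -> matches Fiona
  - order 3 (Webcam): customer_id=1 -> matches Fiona
  - order 4 (Charger): customer_id=1 -> matches Fiona
  - order 5 (Cable): customer_id=3 -> matches Quinn
  - order 6 (Laptop): customer_id=1 -> matches Fiona
  - order 7 (Desk): customer_id=NULL, no match -> dropped
So 1 of 7 rows is dropped.

SQL:
SELECT a.product, b.name AS customer
FROM orders a
INNER JOIN customers b ON a.customer_id = b.id

Result:
product | customer
--------+---------
Monitor | Fiona   
Phone   | Fiona   
Webcam  | Fiona   
Charger | Fiona   
Cable   | Quinn   
Laptop  | Fiona   


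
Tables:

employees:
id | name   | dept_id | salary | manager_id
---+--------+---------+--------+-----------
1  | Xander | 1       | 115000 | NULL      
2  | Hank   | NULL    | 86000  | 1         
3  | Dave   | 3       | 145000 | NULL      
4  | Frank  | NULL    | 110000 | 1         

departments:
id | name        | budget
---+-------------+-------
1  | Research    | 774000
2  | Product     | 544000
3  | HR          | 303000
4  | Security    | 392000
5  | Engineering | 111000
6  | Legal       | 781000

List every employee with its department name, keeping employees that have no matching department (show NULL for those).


LEFT JOIN keeps every row from employees (the left table); where dept_id has no match in departments, the department columns become NULL. Walk through each employee:
  - employee 1 (Xander): dept_id=1 -> matches Research
  - employee 2 (Hank): dept_id=NULL, no match -> kept with NULL
  - employee 3 (Dave): dept_id=3 -> matches HR
  - employee 4 (Frank): dept_id=NULL, no match -> kept with NULL
All 4 rows appear; 2 have NULL department.

SQL:
SELECT a.name, b.name AS department
FROM employees a
LEFT JOIN departments b ON a.dept_id = b.id

Result:
name   | department
-------+-----------
Xander | Research  
Hank   | NULL      
Dave   | HR        
Frank  | NULL      


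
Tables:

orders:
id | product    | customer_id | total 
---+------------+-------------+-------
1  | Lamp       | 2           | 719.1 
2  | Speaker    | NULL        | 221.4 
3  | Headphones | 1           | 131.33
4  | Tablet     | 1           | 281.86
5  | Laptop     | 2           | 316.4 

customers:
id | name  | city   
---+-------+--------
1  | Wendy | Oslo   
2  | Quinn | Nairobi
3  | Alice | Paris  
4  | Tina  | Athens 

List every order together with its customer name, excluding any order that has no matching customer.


INNER JOIN keeps only orders rows whose customer_id matches an id in customers. Walk through each order:
  - order 1 (Lamp): customer_id=2 -> matches Quinn
  - order 2 (Speaker): customer_id=NULL, no match -> dropped
  - order 3 (Headphones): customer_id=1 -> matches Wendy
  - order 4 (Tablet): customer_id=1 -> matches Wendy
  - order 5 (Laptop): customer_id=2 -> matches Quinn
So 1 of 5 rows is dropped.

SQL:
SELECT a.product, b.name AS customer
FROM orders a
INNER JOIN customers b ON a.customer_id = b.id

Result:
product    | customer
-----------+---------
Lamp       | Quinn   
Headphones | Wendy   
Tablet     | Wendy   
Laptop     | Quinn   


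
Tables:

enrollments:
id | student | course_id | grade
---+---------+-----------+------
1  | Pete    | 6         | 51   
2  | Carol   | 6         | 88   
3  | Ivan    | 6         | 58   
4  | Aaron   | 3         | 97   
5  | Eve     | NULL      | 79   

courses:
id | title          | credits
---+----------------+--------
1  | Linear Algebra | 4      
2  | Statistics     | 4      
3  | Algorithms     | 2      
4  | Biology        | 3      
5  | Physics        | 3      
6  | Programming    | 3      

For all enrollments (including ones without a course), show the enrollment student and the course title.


LEFT JOIN keeps every row from enrollments (the left table); where course_id has no match in courses, the course columns become NULL. Walk through each enrollment:
  - enrollment 1 (Pete): course_id=6 -> matches Programming
  - enrollment 2 (Carol): course_id=6 -> matches Programming
  - enrollment 3 (Ivan): course_id=6 -> matches Programming
  - enrollment 4 (Aaron): course_id=3 -> matches Algorithms
  - enrollment 5 (Eve): course_id=NULL, no match -> kept with NULL
All 5 rows appear; 1 has NULL course.

SQL:
SELECT a.student, b.title AS course
FROM enrollments a
LEFT JOIN courses b ON a.course_id = b.id

Result:
student | course     
--------+------------
Pete    | Programming
Carol   | Programming
Ivan    | Programming
Aaron   | Algorithms 
Eve     | NULL       


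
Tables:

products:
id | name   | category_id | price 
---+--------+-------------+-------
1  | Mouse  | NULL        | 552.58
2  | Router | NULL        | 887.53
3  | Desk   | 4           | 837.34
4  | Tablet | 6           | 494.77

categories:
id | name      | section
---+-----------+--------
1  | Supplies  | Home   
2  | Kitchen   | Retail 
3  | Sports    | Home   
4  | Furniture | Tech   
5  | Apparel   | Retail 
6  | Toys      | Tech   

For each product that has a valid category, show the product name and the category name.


INNER JOIN keeps only products rows whose category_id matches an id in categories. Walk through each product:
  - product 1 (Mouse): category_id=NULL, no match -> dropped
  - product 2 (Router): category_id=NULL, no match -> dropped
  - product 3 (Desk): category_id=4 -> matches Furniture
  - product 4 (Tablet): category_id=6 -> matches Toys
So 2 of 4 rows are dropped.

SQL:
SELECT a.name, b.name AS category
FROM products a
INNER JOIN categories b ON a.category_id = b.id

Result:
name   | category 
-------+----------
Desk   | Furniture
Tablet | Toys     


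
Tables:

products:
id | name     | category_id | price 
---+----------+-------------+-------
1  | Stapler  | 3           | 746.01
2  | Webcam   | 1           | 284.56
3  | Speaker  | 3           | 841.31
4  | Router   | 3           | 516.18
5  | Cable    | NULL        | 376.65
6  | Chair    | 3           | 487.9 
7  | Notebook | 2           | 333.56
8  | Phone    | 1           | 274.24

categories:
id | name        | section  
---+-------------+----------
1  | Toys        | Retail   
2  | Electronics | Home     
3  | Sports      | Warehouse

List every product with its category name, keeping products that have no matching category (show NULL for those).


LEFT JOIN keeps every row from products (the left table); where category_id has no match in categories, the category columns become NULL. Walk through each product:
  - product 1 (Stapler): category_id=3 -> matches Sports
  - product 2 (Webcam): category_id=1 -> matches Toys
  - product 3 (Speaker): category_id=3 -> matches Sports
  - product 4 (Router): category_id=3 -> matches Sports
  - product 5 (Cable): category_id=NULL, no match -> kept with NULL
  - product 6 (Chair): category_id=3 -> matches Sports
  - product 7 (Notebook): category_id=2 -> matches Electronics
  - product 8 (Phone): category_id=1 -> matches Toys
All 8 rows appear; 1 has NULL category.

SQL:
SELECT a.name, b.name AS category
FROM products a
LEFT JOIN categories b ON a.category_id = b.id

Result:
name     | category   
---------+------------
Stapler  | Sports     
Webcam   | Toys       
Speaker  | Sports     
Router   | Sports     
Cable    | NULL       
Chair    | Sports     
Notebook | Electronics
Phone    | Toys       


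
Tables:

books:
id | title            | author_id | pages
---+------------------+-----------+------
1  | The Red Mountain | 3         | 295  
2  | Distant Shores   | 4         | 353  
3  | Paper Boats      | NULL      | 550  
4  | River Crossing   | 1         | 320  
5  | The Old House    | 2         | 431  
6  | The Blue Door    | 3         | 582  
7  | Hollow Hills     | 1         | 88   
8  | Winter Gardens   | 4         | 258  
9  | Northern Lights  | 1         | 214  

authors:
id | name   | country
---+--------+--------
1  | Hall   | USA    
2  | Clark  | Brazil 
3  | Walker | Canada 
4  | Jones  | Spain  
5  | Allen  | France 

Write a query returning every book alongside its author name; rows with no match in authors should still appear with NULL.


LEFT JOIN keeps every row from books (the left table); where author_id has no match in authors, the author columns become NULL. Walk through each book:
  - book 1 (The Red Mountain): author_id=3 -> matches Walker
  - book 2 (Distant Shores): author_id=4 -> matches Jones
  - book 3 (Paper Boats): author_id=NULL, no match -> kept with NULL
  - book 4 (River Crossing): author_id=1 -> matches Hall
  - book 5 (The Old House): author_id=2 -> matches Clark
  - book 6 (The Blue Door): author_id=3 -> matches Walker
  - book 7 (Hollow Hills): author_id=1 -> matches Hall
  - book 8 (Winter Gardens): author_id=4 -> matches Jones
  - book 9 (Northern Lights): author_id=1 -> matches Hall
All 9 rows appear; 1 has NULL author.

SQL:
SELECT a.title, b.name AS author
FROM books a
LEFT JOIN authors b ON a.author_id = b.id

Result:
title            | author
-----------------+-------
The Red Mountain | Walker
Distant Shores   | Jones 
Paper Boats      | NULL  
River Crossing   | Hall  
The Old House    | Clark 
The Blue Door    | Walker
Hollow Hills     | Hall  
Winter Gardens   | Jones 
Northern Lights  | Hall  


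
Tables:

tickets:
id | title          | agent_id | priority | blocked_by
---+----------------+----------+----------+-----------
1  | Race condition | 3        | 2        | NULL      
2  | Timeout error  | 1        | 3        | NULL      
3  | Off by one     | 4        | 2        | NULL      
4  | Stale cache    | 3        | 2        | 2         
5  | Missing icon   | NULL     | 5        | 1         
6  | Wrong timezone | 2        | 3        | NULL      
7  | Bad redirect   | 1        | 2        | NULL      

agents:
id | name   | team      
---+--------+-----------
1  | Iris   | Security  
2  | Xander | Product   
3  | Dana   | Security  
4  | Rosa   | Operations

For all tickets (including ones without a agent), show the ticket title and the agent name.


LEFT JOIN keeps every row from tickets (the left table); where agent_id has no match in agents, the agent columns become NULL. Walk through each ticket:
  - ticket 1 (Race condition): agent_id=3 -> matches Dana
  - ticket 2 (Timeout error): agent_id=1 -> matches Iris
  - ticket 3 (Off by one): agent_id=4 -> matches Rosa
  - ticket 4 (Stale cache): agent_id=3 -> matches Dana
  - ticket 5 (Missing icon): agent_id=NULL, no match -> kept with NULL
  - ticket 6 (Wrong timezone): agent_id=2 -> matches Xander
  - ticket 7 (Bad redirect): agent_id=1 -> matches Iris
All 7 rows appear; 1 has NULL agent.

SQL:
SELECT a.title, b.name AS agent
FROM tickets a
LEFT JOIN agents b ON a.agent_id = b.id

Result:
title          | agent 
---------------+-------
Race condition | Dana  
Timeout error  | Iris  
Off by one     | Rosa  
Stale cache    | Dana  
Missing icon   | NULL  
Wrong timezone | Xander
Bad redirect   | Iris  


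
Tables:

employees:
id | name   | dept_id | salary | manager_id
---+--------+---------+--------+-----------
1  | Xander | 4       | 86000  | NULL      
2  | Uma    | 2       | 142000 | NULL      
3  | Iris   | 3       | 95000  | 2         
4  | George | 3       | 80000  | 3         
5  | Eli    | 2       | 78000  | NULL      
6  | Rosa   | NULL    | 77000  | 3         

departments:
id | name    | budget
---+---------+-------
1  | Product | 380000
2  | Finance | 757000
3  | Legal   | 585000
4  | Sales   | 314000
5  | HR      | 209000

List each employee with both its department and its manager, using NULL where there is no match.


Two LEFT JOINs from the same base table employees: one to departments via dept_id, one to employees itself via manager_id. Both are LEFT so every employee is preserved.
Match against departments:
  - employee 1 (Xander): dept_id=4 -> matches Sales
  - employee 2 (Uma): dept_id=2 -> matches Finance
  - employee 3 (Iris): dept_id=3 -> matches Legal
  - employee 4 (George): dept_id=3 -> matches Legal
  - employee 5 (Eli): dept_id=2 -> matches Finance
  - employee 6 (Rosa): dept_id=NULL, no match -> kept with NULL
Match against employees (self):
  - employee 1 (Xander): manager_id=NULL -> NULL
  - employee 2 (Uma): manager_id=NULL -> NULL
  - employee 3 (Iris): manager_id=2 -> Uma
  - employee 4 (George): manager_id=3 -> Iris
  - employee 5 (Eli): manager_id=NULL -> NULL
  - employee 6 (Rosa): manager_id=3 -> Iris

SQL:
SELECT a.name, b.name AS department, c.name AS manager
FROM employees a
LEFT JOIN departments b ON a.dept_id = b.id
LEFT JOIN employees c ON a.manager_id = c.id

Result:
name   | department | manager
-------+------------+--------
Xander | Sales      | NULL   
Uma    | Finance    | NULL   
Iris   | Legal      | Uma    
George | Legal      | Iris   
Eli    | Finance    | NULL   
Rosa   | NULL       | Iris   
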